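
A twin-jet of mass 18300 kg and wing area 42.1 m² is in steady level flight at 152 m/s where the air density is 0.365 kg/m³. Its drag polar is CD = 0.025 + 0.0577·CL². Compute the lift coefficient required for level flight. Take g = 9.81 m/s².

CL = 1.01

Weight W = mg = 18300 × 9.81 = 1.7952×10^5 N; in level flight L = W.
q = ½ρv² = ½ × 0.365 × 152² = 4216 Pa.
CL = W/(q·S) = 1.7952×10^5 / (4216 × 42.1) = 1.011.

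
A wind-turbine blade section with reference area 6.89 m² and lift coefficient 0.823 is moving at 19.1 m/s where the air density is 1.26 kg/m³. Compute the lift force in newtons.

Dynamic pressure q = ½ρv² = ½ × 1.26 × 19.1² = 229.8 Pa.
L = q·S·CL = 229.8 × 6.89 × 0.823 = 1300 N

L = 1300 N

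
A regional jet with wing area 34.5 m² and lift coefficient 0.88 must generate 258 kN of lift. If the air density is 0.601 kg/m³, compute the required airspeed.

v = 168 m/s

L = ½ρv²S·CL ⇒ v = √(2L/(ρ·S·CL))
v = √(2 × 2.58×10^5 / (0.601 × 34.5 × 0.88)) = √28280 = 168 m/s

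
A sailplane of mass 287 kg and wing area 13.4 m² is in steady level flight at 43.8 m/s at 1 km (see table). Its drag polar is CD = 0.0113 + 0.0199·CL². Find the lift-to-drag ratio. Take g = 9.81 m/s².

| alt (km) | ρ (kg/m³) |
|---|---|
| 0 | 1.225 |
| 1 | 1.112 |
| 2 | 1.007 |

At 1 km, from the table: ρ = 1.112 kg/m³.
Level flight ⇒ L = W = m·g = 287 × 9.81 = 2815.5 N.
Dynamic pressure q = 0.5 × 1.112 × 43.8² = 1067 Pa.
Required CL = L/(qS) = 2815.5/(1067·13.4) = 0.197.
CD = 0.0113 + 0.0199 × 0.197² = 0.01207.
L/D = CL/CD = 0.197 / 0.01207 = 16.3

L/D = 16.3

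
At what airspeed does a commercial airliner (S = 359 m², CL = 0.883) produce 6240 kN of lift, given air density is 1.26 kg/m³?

v = 177 m/s

L = ½ρv²S·CL ⇒ v = √(2L/(ρ·S·CL))
v = √(2 × 6.24×10^6 / (1.26 × 359 × 0.883)) = √31250 = 177 m/s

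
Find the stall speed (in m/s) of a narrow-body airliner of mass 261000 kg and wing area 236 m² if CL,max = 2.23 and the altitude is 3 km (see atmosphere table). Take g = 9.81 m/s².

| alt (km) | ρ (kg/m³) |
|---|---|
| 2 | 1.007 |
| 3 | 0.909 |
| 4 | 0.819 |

V_stall = 103 m/s

At 3 km, from the table: ρ = 0.909 kg/m³.
At stall, lift equals weight: L = W = m·g = 261000 × 9.81 = 2.56×10^6 N.
V_stall = √(2W/(ρ·S·CL,max)) = √(2 × 2.56×10^6 / (0.909 × 236 × 2.23))
V_stall = √10700 = 103 m/s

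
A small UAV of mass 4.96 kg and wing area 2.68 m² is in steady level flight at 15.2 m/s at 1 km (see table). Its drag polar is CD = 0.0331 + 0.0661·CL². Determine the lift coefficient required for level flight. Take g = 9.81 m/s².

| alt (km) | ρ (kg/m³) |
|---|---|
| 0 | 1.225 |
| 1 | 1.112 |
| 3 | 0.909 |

At 1 km, from the table: ρ = 1.112 kg/m³.
Weight W = mg = 4.96 × 9.81 = 48.658 N; in level flight L = W.
q = ½ρv² = ½ × 1.112 × 15.2² = 128.5 Pa.
CL = 2W/(ρv²S) = 2×48.658/(1.112×15.2²×2.68) = 0.1413.

CL = 0.141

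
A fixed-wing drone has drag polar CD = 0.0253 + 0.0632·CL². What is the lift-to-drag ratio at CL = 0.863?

CD = 0.0253 + 0.0632 × 0.863² = 0.07237
L/D = CL/CD = 0.863 / 0.07237 = 11.9

L/D = 11.9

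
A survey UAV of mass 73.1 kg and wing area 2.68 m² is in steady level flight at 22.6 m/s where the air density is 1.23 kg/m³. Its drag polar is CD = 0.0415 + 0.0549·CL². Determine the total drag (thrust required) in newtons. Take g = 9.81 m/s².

D = 68.5 N

Weight W = mg = 73.1 × 9.81 = 717.11 N; in level flight L = W.
Dynamic pressure q = 0.5 × 1.23 × 22.6² = 314.1 Pa.
Required CL = L/(qS) = 717.11/(314.1·2.68) = 0.8518.
CD = 0.0415 + 0.0549 × 0.8518² = 0.08134.
D = q·S·CD = 314.1 × 2.68 × 0.08134 = 68.47 N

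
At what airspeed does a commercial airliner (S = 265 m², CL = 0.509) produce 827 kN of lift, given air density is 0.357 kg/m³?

L = ½ρv²S·CL ⇒ v = √(2L/(ρ·S·CL))
v = √(2 × 8.27×10^5 / (0.357 × 265 × 0.509)) = √34350 = 185 m/s

v = 185 m/s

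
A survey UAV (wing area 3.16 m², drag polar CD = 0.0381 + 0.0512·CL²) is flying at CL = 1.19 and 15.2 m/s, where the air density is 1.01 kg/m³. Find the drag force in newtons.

CD = 0.0381 + 0.0512 × 1.19² = 0.1106
D = ½ρv²S·CD = ½ × 1.01 × 15.2² × 3.16 × 0.1106 = 40.8 N

D = 40.8 N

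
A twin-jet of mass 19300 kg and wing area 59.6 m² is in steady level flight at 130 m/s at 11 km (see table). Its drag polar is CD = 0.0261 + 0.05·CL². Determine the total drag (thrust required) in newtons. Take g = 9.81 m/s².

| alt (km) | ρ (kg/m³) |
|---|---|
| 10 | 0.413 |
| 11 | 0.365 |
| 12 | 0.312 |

At 11 km, from the table: ρ = 0.365 kg/m³.
Weight W = mg = 19300 × 9.81 = 1.8933×10^5 N; in level flight L = W.
Dynamic pressure q = 0.5 × 0.365 × 130² = 3084 Pa.
Required CL = L/(qS) = 1.8933×10^5/(3084·59.6) = 1.03.
CD = 0.0261 + 0.05 × 1.03² = 0.07914.
D = q·S·CD = 3084 × 59.6 × 0.07914 = 14550 N

D = 14500 N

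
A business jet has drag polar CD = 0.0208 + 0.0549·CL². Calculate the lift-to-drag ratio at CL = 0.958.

CD = 0.0208 + 0.0549 × 0.958² = 0.07119
L/D = CL/CD = 0.958 / 0.07119 = 13.5

L/D = 13.5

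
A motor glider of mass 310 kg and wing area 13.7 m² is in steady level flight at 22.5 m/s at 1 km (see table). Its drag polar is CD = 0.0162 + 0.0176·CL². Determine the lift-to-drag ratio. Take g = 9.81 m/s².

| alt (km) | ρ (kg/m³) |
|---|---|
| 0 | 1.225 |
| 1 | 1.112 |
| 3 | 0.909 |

L/D = 29.1

At 1 km, from the table: ρ = 1.112 kg/m³.
In steady level flight, lift balances weight: W = mg = 310 × 9.81 = 3041.1 N.
q = ½ρv² = ½ × 1.112 × 22.5² = 281.5 Pa.
Required CL = L/(qS) = 3041.1/(281.5·13.7) = 0.7886.
CD = 0.0162 + 0.0176 × 0.7886² = 0.02715.
L/D = CL/CD = 0.7886 / 0.02715 = 29.1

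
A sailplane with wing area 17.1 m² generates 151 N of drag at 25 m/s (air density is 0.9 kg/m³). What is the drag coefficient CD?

CD = 0.0314

From D = ½ρv²S·CD, rearranging gives CD = 2D/(ρv²S).
CD = 2 × 151 / (0.9 × 25² × 17.1) = 0.0314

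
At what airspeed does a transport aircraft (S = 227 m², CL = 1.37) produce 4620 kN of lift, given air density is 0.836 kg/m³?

L = ½ρv²S·CL ⇒ v = √(2L/(ρ·S·CL))
v = √(2 × 4.62×10^6 / (0.836 × 227 × 1.37)) = √35540 = 189 m/s

v = 189 m/s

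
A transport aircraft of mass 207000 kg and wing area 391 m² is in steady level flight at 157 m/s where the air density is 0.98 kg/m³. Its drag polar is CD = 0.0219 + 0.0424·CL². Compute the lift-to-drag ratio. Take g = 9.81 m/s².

L/D = 14.5

In steady level flight, lift balances weight: W = mg = 207000 × 9.81 = 2.0307×10^6 N.
q = ½ρv² = ½ × 0.98 × 157² = 12080 Pa.
CL = W/(q·S) = 2.0307×10^6 / (12080 × 391) = 0.43.
CD = 0.0219 + 0.0424 × 0.43² = 0.02974.
L/D = CL/CD = 0.43 / 0.02974 = 14.5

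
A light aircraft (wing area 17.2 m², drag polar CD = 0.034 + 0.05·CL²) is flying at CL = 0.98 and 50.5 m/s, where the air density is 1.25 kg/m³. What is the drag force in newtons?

D = 2250 N

CD = 0.034 + 0.05 × 0.98² = 0.08202
D = ½ρv²S·CD = ½ × 1.25 × 50.5² × 17.2 × 0.08202 = 2250 N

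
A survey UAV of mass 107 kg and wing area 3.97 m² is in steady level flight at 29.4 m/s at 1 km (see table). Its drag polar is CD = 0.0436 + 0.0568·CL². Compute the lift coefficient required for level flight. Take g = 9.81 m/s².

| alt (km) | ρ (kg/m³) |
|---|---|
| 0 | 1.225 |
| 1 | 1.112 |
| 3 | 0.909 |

At 1 km, from the table: ρ = 1.112 kg/m³.
Weight W = mg = 107 × 9.81 = 1049.7 N; in level flight L = W.
q = ½ρv² = ½ × 1.112 × 29.4² = 480.6 Pa.
CL = 2W/(ρv²S) = 2×1049.7/(1.112×29.4²×3.97) = 0.5502.

CL = 0.55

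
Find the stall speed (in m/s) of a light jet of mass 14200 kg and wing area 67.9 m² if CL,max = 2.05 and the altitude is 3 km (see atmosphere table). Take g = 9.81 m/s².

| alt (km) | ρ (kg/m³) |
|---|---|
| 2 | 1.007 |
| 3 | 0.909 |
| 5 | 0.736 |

V_stall = 46.9 m/s

At 3 km, from the table: ρ = 0.909 kg/m³.
At stall, lift equals weight: L = W = m·g = 14200 × 9.81 = 1.393×10^5 N.
From L = ½ρV²S·CL,max = W: V_stall = √(2W/(ρSCL,max)) = √(2·1.393×10^5/(0.909·67.9·2.05))
V_stall = √2202 = 46.9 m/s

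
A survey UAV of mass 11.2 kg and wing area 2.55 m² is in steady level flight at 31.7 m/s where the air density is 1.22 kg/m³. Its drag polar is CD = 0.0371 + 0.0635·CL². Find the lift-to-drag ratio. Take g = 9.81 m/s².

L/D = 1.88

In steady level flight, lift balances weight: W = mg = 11.2 × 9.81 = 109.87 N.
Dynamic pressure q = 0.5 × 1.22 × 31.7² = 613 Pa.
CL = 2W/(ρv²S) = 2×109.87/(1.22×31.7²×2.55) = 0.07029.
CD = 0.0371 + 0.0635 × 0.07029² = 0.03741.
L/D = CL/CD = 0.07029 / 0.03741 = 1.88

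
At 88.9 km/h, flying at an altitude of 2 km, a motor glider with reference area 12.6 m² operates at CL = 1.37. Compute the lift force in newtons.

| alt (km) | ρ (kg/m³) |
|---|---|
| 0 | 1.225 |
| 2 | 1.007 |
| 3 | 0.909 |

At 2 km, from the table: ρ = 1.007 kg/m³.
Convert speed: v = 88.9 km/h ÷ 3.6 = 24.69 m/s.
L = ½ρv²S·CL = ½ × 1.007 × 24.69² × 12.6 × 1.37 = 5300 N ≈ 5.3 kN

L = 5300 N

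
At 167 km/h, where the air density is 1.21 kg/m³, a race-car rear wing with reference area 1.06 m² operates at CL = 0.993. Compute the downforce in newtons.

Convert speed: v = 167 km/h ÷ 3.6 = 46.39 m/s.
L = ½ρv²S·CL = ½ × 1.21 × 46.39² × 1.06 × 0.993 = 1370 N

L = 1370 N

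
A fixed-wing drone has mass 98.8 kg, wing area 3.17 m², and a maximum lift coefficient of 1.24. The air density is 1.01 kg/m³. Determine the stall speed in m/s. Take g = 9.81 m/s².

V_stall = 22.1 m/s

Weight W = mg = 98.8 × 9.81 = 969.2 N.
V_stall = √(2W/(ρ·S·CL,max)) = √(2 × 969.2 / (1.01 × 3.17 × 1.24))
V_stall = √488.3 = 22.1 m/s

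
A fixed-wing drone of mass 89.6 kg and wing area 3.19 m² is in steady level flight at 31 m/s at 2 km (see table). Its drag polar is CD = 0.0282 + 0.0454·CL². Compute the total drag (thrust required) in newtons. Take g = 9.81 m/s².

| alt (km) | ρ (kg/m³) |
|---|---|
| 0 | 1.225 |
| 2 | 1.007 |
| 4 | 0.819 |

D = 66.3 N

At 2 km, from the table: ρ = 1.007 kg/m³.
Level flight ⇒ L = W = m·g = 89.6 × 9.81 = 878.98 N.
Dynamic pressure q = 0.5 × 1.007 × 31² = 483.9 Pa.
CL = W/(q·S) = 878.98 / (483.9 × 3.19) = 0.5695.
CD = 0.0282 + 0.0454 × 0.5695² = 0.04292.
D = q·S·CD = 483.9 × 3.19 × 0.04292 = 66.25 N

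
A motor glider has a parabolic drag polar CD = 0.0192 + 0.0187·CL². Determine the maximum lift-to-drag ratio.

For CD = CD0 + K·CL², (L/D)max occurs at CL* = √(CD0/K) and equals 1/(2√(K·CD0)).
(L/D)max = 1/(2√(0.0187 × 0.0192)) = 1/(2 × 0.01895) = 26.4

(L/D)max = 26.4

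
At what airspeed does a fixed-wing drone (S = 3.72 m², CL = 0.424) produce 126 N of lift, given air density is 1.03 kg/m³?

L = ½ρv²S·CL ⇒ v = √(2L/(ρ·S·CL))
v = √(2 × 126 / (1.03 × 3.72 × 0.424)) = √155.1 = 12.5 m/s

v = 12.5 m/s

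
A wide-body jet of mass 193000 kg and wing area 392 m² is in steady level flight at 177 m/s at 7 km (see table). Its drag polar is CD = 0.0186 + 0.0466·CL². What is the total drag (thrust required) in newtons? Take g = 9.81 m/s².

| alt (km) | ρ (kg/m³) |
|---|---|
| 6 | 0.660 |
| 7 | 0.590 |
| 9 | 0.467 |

D = 1.13×10^5 N

At 7 km, from the table: ρ = 0.590 kg/m³.
In steady level flight, lift balances weight: W = mg = 193000 × 9.81 = 1.8933×10^6 N.
Dynamic pressure q = 0.5 × 0.59 × 177² = 9242 Pa.
Required CL = L/(qS) = 1.8933×10^6/(9242·392) = 0.5226.
CD = 0.0186 + 0.0466 × 0.5226² = 0.03133.
D = q·S·CD = 9242 × 392 × 0.03133 = 1.135×10^5 N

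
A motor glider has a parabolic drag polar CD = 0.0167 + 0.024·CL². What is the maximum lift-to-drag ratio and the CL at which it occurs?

(L/D)max = 25, at CL = 0.834

For CD = CD0 + K·CL², (L/D)max occurs at CL* = √(CD0/K) and equals 1/(2√(K·CD0)).
(L/D)max = 1/(2√(0.024 × 0.0167)) = 1/(2 × 0.02002) = 25
CL* = √(0.0167/0.024) = 0.834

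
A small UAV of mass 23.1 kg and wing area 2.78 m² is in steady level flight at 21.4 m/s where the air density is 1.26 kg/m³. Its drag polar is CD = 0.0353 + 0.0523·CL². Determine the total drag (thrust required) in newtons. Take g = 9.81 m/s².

D = 31.7 N

In steady level flight, lift balances weight: W = mg = 23.1 × 9.81 = 226.61 N.
Dynamic pressure q = 0.5 × 1.26 × 21.4² = 288.5 Pa.
CL = W/(q·S) = 226.61 / (288.5 × 2.78) = 0.2825.
CD = 0.0353 + 0.0523 × 0.2825² = 0.03947.
D = q·S·CD = 288.5 × 2.78 × 0.03947 = 31.66 N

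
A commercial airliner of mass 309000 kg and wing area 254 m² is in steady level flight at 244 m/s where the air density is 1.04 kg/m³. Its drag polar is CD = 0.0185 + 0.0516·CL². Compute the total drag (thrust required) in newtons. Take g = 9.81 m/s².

D = 2.06×10^5 N

In steady level flight, lift balances weight: W = mg = 309000 × 9.81 = 3.0313×10^6 N.
Dynamic pressure q = 0.5 × 1.04 × 244² = 30960 Pa.
Required CL = L/(qS) = 3.0313×10^6/(30960·254) = 0.3855.
CD = 0.0185 + 0.0516 × 0.3855² = 0.02617.
D = q·S·CD = 30960 × 254 × 0.02617 = 2.058×10^5 N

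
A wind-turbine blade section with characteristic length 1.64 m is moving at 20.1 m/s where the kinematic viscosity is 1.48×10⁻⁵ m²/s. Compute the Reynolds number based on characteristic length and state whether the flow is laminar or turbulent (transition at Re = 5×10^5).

Re = v·c/ν = 20.1 × 1.64 / (1.48×10⁻⁵) = 2.23×10^6
Since 2.23×10^6 > 5×10^5, the flow is turbulent.

Re = 2.23×10^6 (turbulent)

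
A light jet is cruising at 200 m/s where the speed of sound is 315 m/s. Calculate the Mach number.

M = 0.635

M = v/a = 200 / 315 = 0.635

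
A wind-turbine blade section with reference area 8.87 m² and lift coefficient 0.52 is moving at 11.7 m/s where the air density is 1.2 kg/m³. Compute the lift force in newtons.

Dynamic pressure q = ½ρv² = ½ × 1.2 × 11.7² = 82.13 Pa.
L = q·S·CL = 82.13 × 8.87 × 0.52 = 379 N

L = 379 N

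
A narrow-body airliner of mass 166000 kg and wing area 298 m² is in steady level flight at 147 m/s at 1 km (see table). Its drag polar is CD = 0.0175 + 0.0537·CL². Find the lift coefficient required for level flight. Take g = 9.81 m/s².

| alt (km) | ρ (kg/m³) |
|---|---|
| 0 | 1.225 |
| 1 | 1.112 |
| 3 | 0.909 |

At 1 km, from the table: ρ = 1.112 kg/m³.
Weight W = mg = 166000 × 9.81 = 1.6285×10^6 N; in level flight L = W.
q = ½ρv² = ½ × 1.112 × 147² = 12010 Pa.
CL = 2W/(ρv²S) = 2×1.6285×10^6/(1.112×147²×298) = 0.4548.

CL = 0.455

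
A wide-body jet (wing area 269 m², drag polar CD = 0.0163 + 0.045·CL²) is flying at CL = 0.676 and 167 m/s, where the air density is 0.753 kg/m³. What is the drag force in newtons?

D = 1.04×10^5 N

CD = 0.0163 + 0.045 × 0.676² = 0.03686
D = ½ρv²S·CD = ½ × 0.753 × 167² × 269 × 0.03686 = 1.04×10^5 N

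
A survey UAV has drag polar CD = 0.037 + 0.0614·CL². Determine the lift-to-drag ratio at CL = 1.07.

L/D = 9.97

CD = 0.037 + 0.0614 × 1.07² = 0.1073
L/D = CL/CD = 1.07 / 0.1073 = 9.97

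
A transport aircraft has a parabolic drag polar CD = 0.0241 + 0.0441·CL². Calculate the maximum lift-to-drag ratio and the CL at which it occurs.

For CD = CD0 + K·CL², (L/D)max occurs at CL* = √(CD0/K) and equals 1/(2√(K·CD0)).
(L/D)max = 1/(2√(0.0441 × 0.0241)) = 1/(2 × 0.0326) = 15.3
CL* = √(0.0241/0.0441) = 0.739

(L/D)max = 15.3, at CL = 0.739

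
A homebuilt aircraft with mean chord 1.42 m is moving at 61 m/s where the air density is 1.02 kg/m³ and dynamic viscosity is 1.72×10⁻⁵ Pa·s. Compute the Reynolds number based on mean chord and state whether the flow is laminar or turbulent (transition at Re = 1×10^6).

Re = 5.14×10^6 (turbulent)

Re = ρ·v·c/μ = 1.02 × 61 × 1.42 / (1.72×10⁻⁵) = 5.14×10^6
Since 5.14×10^6 > 1×10^6, the flow is turbulent.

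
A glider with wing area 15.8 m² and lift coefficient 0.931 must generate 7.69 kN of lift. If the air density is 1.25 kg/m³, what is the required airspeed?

v = 28.9 m/s

L = ½ρv²S·CL ⇒ v = √(2L/(ρ·S·CL))
v = √(2 × 7690 / (1.25 × 15.8 × 0.931)) = √836.4 = 28.9 m/s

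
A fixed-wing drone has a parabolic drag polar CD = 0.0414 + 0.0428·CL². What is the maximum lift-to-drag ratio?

(L/D)max = 11.9

For CD = CD0 + K·CL², (L/D)max occurs at CL* = √(CD0/K) and equals 1/(2√(K·CD0)).
(L/D)max = 1/(2√(0.0428 × 0.0414)) = 1/(2 × 0.04209) = 11.9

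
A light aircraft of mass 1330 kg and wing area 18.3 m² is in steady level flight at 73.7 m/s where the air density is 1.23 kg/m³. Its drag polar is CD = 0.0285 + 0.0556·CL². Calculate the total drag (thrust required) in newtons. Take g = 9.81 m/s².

D = 1900 N

Level flight ⇒ L = W = m·g = 1330 × 9.81 = 13047 N.
q = ½ρv² = ½ × 1.23 × 73.7² = 3340 Pa.
CL = W/(q·S) = 13047 / (3340 × 18.3) = 0.2134.
CD = 0.0285 + 0.0556 × 0.2134² = 0.03103.
D = q·S·CD = 3340 × 18.3 × 0.03103 = 1897 N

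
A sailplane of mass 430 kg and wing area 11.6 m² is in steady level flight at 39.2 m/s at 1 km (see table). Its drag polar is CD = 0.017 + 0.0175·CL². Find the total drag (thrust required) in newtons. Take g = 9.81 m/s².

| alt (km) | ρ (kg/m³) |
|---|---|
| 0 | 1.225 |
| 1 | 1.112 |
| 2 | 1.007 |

At 1 km, from the table: ρ = 1.112 kg/m³.
Level flight ⇒ L = W = m·g = 430 × 9.81 = 4218.3 N.
q = ½ρv² = ½ × 1.112 × 39.2² = 854.4 Pa.
CL = W/(q·S) = 4218.3 / (854.4 × 11.6) = 0.4256.
CD = 0.017 + 0.0175 × 0.4256² = 0.02017.
D = q·S·CD = 854.4 × 11.6 × 0.02017 = 199.9 N

D = 200 N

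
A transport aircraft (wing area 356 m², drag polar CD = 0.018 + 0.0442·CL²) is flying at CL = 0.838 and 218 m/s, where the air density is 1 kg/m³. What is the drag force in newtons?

D = 4.15×10^5 N

CD = 0.018 + 0.0442 × 0.838² = 0.04904
D = ½ρv²S·CD = ½ × 1 × 218² × 356 × 0.04904 = 4.15×10^5 N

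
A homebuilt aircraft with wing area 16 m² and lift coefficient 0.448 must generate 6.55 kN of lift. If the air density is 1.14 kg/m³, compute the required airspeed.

L = ½ρv²S·CL ⇒ v = √(2L/(ρ·S·CL))
v = √(2 × 6550 / (1.14 × 16 × 0.448)) = √1603 = 40 m/s

v = 40 m/s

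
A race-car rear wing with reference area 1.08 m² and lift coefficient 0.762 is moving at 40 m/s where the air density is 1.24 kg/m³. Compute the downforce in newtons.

L = 816 N

Dynamic pressure q = ½ρv² = ½ × 1.24 × 40² = 992 Pa.
L = q·S·CL = 992 × 1.08 × 0.762 = 816 N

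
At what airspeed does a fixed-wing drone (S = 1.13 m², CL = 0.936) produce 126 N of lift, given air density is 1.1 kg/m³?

v = 14.7 m/s

L = ½ρv²S·CL ⇒ v = √(2L/(ρ·S·CL))
v = √(2 × 126 / (1.1 × 1.13 × 0.936)) = √216.6 = 14.7 m/s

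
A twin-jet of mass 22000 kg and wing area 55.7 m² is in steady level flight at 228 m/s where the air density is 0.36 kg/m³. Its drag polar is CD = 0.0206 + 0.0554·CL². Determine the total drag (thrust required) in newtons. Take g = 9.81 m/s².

D = 15700 N

In steady level flight, lift balances weight: W = mg = 22000 × 9.81 = 2.1582×10^5 N.
q = ½ρv² = ½ × 0.36 × 228² = 9357 Pa.
CL = 2W/(ρv²S) = 2×2.1582×10^5/(0.36×228²×55.7) = 0.4141.
CD = 0.0206 + 0.0554 × 0.4141² = 0.0301.
D = q·S·CD = 9357 × 55.7 × 0.0301 = 15690 N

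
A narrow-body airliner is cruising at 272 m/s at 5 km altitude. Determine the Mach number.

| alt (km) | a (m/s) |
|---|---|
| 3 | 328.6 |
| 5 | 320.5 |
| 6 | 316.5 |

M = 0.849

At 5 km, from the table: a = 320.5 m/s.
M = v/a = 272 / 320.5 = 0.849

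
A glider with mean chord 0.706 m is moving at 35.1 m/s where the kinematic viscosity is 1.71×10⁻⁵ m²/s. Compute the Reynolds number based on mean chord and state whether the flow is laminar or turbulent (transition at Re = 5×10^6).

Re = 1.45×10^6 (laminar)

Re = v·c/ν = 35.1 × 0.706 / (1.71×10⁻⁵) = 1.45×10^6
Since 1.45×10^6 < 5×10^6, the flow is laminar.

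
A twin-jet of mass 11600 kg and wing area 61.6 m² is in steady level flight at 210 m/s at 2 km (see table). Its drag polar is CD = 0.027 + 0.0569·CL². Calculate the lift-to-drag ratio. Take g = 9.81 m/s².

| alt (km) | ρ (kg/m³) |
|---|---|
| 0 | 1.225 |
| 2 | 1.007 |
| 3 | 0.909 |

At 2 km, from the table: ρ = 1.007 kg/m³.
Weight W = mg = 11600 × 9.81 = 1.138×10^5 N; in level flight L = W.
Dynamic pressure q = 0.5 × 1.007 × 210² = 22200 Pa.
CL = W/(q·S) = 1.138×10^5 / (22200 × 61.6) = 0.0832.
CD = 0.027 + 0.0569 × 0.0832² = 0.02739.
L/D = CL/CD = 0.0832 / 0.02739 = 3.04

L/D = 3.04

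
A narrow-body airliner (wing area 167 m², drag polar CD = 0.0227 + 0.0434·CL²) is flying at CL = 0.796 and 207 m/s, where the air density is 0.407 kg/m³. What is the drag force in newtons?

CD = 0.0227 + 0.0434 × 0.796² = 0.0502
D = ½ρv²S·CD = ½ × 0.407 × 207² × 167 × 0.0502 = 73100 N

D = 73100 N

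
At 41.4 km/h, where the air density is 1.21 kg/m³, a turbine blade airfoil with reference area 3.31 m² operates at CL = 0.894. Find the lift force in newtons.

L = 237 N

Convert speed: v = 41.4 km/h ÷ 3.6 = 11.5 m/s.
L = ½ρv²S·CL = ½ × 1.21 × 11.5² × 3.31 × 0.894 = 237 N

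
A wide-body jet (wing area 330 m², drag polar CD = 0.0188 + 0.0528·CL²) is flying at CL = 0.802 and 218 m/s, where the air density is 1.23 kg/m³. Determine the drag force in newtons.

CD = 0.0188 + 0.0528 × 0.802² = 0.05276
D = ½ρv²S·CD = ½ × 1.23 × 218² × 330 × 0.05276 = 5.09×10^5 N

D = 5.09×10^5 N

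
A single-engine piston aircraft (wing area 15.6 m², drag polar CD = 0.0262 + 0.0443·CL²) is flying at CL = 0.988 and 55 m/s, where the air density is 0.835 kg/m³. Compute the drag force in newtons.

CD = 0.0262 + 0.0443 × 0.988² = 0.06944
D = ½ρv²S·CD = ½ × 0.835 × 55² × 15.6 × 0.06944 = 1370 N

D = 1370 N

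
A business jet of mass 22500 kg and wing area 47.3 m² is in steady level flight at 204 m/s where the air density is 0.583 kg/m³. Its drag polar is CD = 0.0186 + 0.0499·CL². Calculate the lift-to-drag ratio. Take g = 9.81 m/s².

L/D = 14.8

Weight W = mg = 22500 × 9.81 = 2.2072×10^5 N; in level flight L = W.
Dynamic pressure q = 0.5 × 0.583 × 204² = 12130 Pa.
CL = W/(q·S) = 2.2072×10^5 / (12130 × 47.3) = 0.3847.
CD = 0.0186 + 0.0499 × 0.3847² = 0.02598.
L/D = CL/CD = 0.3847 / 0.02598 = 14.8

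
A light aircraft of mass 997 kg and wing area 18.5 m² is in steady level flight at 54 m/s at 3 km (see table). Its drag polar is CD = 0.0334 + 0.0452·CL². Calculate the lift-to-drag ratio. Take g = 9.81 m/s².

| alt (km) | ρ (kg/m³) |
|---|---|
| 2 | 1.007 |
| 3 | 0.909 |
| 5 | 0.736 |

L/D = 9.83

At 3 km, from the table: ρ = 0.909 kg/m³.
Weight W = mg = 997 × 9.81 = 9780.6 N; in level flight L = W.
Dynamic pressure q = 0.5 × 0.909 × 54² = 1325 Pa.
Required CL = L/(qS) = 9780.6/(1325·18.5) = 0.3989.
CD = 0.0334 + 0.0452 × 0.3989² = 0.04059.
L/D = CL/CD = 0.3989 / 0.04059 = 9.83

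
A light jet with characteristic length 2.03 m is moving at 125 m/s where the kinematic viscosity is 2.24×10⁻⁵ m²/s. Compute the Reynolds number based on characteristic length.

Re = 1.13×10^7

Re = v·c/ν = 125 × 2.03 / (2.24×10⁻⁵) = 1.13×10^7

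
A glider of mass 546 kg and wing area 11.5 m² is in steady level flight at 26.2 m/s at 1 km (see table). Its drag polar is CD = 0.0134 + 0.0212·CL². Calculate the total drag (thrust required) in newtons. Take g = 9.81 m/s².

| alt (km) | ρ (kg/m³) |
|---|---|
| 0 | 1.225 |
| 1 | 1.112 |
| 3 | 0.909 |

D = 197 N

At 1 km, from the table: ρ = 1.112 kg/m³.
Weight W = mg = 546 × 9.81 = 5356.3 N; in level flight L = W.
q = ½ρv² = ½ × 1.112 × 26.2² = 381.7 Pa.
Required CL = L/(qS) = 5356.3/(381.7·11.5) = 1.22.
CD = 0.0134 + 0.0212 × 1.22² = 0.04497.
D = q·S·CD = 381.7 × 11.5 × 0.04497 = 197.4 N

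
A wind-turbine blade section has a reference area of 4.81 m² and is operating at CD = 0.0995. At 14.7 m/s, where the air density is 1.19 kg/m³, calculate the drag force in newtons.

D = ½ρv²S·CD = ½ × 1.19 × 14.7² × 4.81 × 0.0995 = 61.5 N

D = 61.5 N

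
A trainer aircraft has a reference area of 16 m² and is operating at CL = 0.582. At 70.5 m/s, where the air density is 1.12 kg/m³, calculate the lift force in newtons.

Dynamic pressure q = ½ρv² = ½ × 1.12 × 70.5² = 2783 Pa.
L = q·S·CL = 2783 × 16 × 0.582 = 25900 N ≈ 25.9 kN

L = 25900 N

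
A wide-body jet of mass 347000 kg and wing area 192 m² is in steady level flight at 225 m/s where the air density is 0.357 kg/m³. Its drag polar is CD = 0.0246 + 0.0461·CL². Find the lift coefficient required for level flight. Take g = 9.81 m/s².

CL = 1.96

Level flight ⇒ L = W = m·g = 347000 × 9.81 = 3.4041×10^6 N.
Dynamic pressure q = 0.5 × 0.357 × 225² = 9037 Pa.
Required CL = L/(qS) = 3.4041×10^6/(9037·192) = 1.962.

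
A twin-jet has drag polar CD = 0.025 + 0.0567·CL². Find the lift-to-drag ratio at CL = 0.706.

L/D = 13.3

CD = 0.025 + 0.0567 × 0.706² = 0.05326
L/D = CL/CD = 0.706 / 0.05326 = 13.3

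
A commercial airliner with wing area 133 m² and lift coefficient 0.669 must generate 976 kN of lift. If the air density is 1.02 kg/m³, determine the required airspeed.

L = ½ρv²S·CL ⇒ v = √(2L/(ρ·S·CL))
v = √(2 × 9.76×10^5 / (1.02 × 133 × 0.669)) = √21510 = 147 m/s

v = 147 m/s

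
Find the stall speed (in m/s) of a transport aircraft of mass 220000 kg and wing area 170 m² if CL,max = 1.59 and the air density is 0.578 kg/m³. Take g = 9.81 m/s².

V_stall = 166 m/s

Stall occurs when L = W at CL,max. W = mg = 220000 × 9.81 = 2.158×10^6 N.
From L = ½ρV²S·CL,max = W: V_stall = √(2W/(ρSCL,max)) = √(2·2.158×10^6/(0.578·170·1.59))
V_stall = √27630 = 166 m/s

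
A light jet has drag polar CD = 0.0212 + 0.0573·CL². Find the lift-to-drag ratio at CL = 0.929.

L/D = 13.1

CD = 0.0212 + 0.0573 × 0.929² = 0.07065
L/D = CL/CD = 0.929 / 0.07065 = 13.1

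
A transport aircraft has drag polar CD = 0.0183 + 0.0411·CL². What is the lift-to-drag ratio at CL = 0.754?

CD = 0.0183 + 0.0411 × 0.754² = 0.04167
L/D = CL/CD = 0.754 / 0.04167 = 18.1

L/D = 18.1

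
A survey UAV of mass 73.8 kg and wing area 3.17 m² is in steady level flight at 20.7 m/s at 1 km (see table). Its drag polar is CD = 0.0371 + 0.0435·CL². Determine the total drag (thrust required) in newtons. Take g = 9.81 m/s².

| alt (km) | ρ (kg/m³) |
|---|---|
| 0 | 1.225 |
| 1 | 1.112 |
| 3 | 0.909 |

At 1 km, from the table: ρ = 1.112 kg/m³.
In steady level flight, lift balances weight: W = mg = 73.8 × 9.81 = 723.98 N.
Dynamic pressure q = 0.5 × 1.112 × 20.7² = 238.2 Pa.
CL = 2W/(ρv²S) = 2×723.98/(1.112×20.7²×3.17) = 0.9586.
CD = 0.0371 + 0.0435 × 0.9586² = 0.07708.
D = q·S·CD = 238.2 × 3.17 × 0.07708 = 58.21 N

D = 58.2 N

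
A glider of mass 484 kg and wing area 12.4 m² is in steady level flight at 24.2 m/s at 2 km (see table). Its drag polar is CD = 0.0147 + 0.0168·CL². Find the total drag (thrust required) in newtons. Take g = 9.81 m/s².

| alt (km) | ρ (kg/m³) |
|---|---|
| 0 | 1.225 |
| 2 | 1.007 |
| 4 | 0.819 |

D = 157 N

At 2 km, from the table: ρ = 1.007 kg/m³.
In steady level flight, lift balances weight: W = mg = 484 × 9.81 = 4748 N.
Dynamic pressure q = 0.5 × 1.007 × 24.2² = 294.9 Pa.
Required CL = L/(qS) = 4748/(294.9·12.4) = 1.299.
CD = 0.0147 + 0.0168 × 1.299² = 0.04303.
D = q·S·CD = 294.9 × 12.4 × 0.04303 = 157.3 N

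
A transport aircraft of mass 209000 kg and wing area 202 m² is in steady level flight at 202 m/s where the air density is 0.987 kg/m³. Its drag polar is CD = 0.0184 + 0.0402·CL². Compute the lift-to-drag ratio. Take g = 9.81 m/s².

In steady level flight, lift balances weight: W = mg = 209000 × 9.81 = 2.0503×10^6 N.
Dynamic pressure q = 0.5 × 0.987 × 202² = 20140 Pa.
Required CL = L/(qS) = 2.0503×10^6/(20140·202) = 0.5041.
CD = 0.0184 + 0.0402 × 0.5041² = 0.02861.
L/D = CL/CD = 0.5041 / 0.02861 = 17.6

L/D = 17.6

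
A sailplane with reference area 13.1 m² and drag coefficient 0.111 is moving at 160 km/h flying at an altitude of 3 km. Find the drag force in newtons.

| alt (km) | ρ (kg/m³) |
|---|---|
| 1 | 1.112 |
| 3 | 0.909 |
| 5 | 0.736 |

D = 1310 N

At 3 km, from the table: ρ = 0.909 kg/m³.
Convert speed: v = 160 km/h ÷ 3.6 = 44.44 m/s.
D = ½ρv²S·CD = ½ × 0.909 × 44.44² × 13.1 × 0.111 = 1310 N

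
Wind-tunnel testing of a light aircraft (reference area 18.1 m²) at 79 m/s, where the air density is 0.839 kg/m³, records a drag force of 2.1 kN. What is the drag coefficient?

CD = 0.0443

From D = ½ρv²S·CD, rearranging gives CD = 2D/(ρv²S).
CD = 2 × 2100 / (0.839 × 79² × 18.1) = 0.0443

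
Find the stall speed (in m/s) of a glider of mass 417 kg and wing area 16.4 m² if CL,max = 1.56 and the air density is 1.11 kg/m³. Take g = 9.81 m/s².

At stall, lift equals weight: L = W = m·g = 417 × 9.81 = 4091 N.
From L = ½ρV²S·CL,max = W: V_stall = √(2W/(ρSCL,max)) = √(2·4091/(1.11·16.4·1.56))
V_stall = √288.1 = 17 m/s

V_stall = 17 m/s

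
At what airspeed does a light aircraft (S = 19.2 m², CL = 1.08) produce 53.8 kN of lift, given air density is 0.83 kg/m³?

v = 79.1 m/s

L = ½ρv²S·CL ⇒ v = √(2L/(ρ·S·CL))
v = √(2 × 53800 / (0.83 × 19.2 × 1.08)) = √6252 = 79.1 m/s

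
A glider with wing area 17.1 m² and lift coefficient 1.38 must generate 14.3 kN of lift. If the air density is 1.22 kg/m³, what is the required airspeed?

L = ½ρv²S·CL ⇒ v = √(2L/(ρ·S·CL))
v = √(2 × 14300 / (1.22 × 17.1 × 1.38)) = √993.4 = 31.5 m/s

v = 31.5 m/s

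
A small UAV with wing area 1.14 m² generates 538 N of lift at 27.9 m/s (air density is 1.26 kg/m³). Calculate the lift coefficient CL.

CL = 0.962

From L = ½ρv²S·CL, rearranging gives CL = 2L/(ρv²S).
CL = 2 × 538 / (1.26 × 27.9² × 1.14) = 0.962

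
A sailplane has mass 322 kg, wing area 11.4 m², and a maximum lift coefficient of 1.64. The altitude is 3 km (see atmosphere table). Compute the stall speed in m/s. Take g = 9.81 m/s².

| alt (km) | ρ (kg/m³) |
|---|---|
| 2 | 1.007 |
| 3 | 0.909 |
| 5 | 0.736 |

V_stall = 19.3 m/s

At 3 km, from the table: ρ = 0.909 kg/m³.
Stall occurs when L = W at CL,max. W = mg = 322 × 9.81 = 3159 N.
V_stall = √(2W/(ρ·S·CL,max)) = √(2 × 3159 / (0.909 × 11.4 × 1.64))
V_stall = √371.7 = 19.3 m/s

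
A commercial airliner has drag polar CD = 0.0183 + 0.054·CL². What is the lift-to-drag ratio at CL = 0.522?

L/D = 15.8

CD = 0.0183 + 0.054 × 0.522² = 0.03301
L/D = CL/CD = 0.522 / 0.03301 = 15.8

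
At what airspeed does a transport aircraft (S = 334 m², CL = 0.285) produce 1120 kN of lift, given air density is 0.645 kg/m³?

L = ½ρv²S·CL ⇒ v = √(2L/(ρ·S·CL))
v = √(2 × 1.12×10^6 / (0.645 × 334 × 0.285)) = √36480 = 191 m/s

v = 191 m/s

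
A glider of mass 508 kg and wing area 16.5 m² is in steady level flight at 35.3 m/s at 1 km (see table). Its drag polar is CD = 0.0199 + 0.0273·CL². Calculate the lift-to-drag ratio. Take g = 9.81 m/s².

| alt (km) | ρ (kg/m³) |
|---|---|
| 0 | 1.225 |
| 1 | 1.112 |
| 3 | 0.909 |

At 1 km, from the table: ρ = 1.112 kg/m³.
In steady level flight, lift balances weight: W = mg = 508 × 9.81 = 4983.5 N.
q = ½ρv² = ½ × 1.112 × 35.3² = 692.8 Pa.
CL = 2W/(ρv²S) = 2×4983.5/(1.112×35.3²×16.5) = 0.4359.
CD = 0.0199 + 0.0273 × 0.4359² = 0.02509.
L/D = CL/CD = 0.4359 / 0.02509 = 17.4

L/D = 17.4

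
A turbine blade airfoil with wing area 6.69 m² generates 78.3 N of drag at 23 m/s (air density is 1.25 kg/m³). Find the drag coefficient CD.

From D = ½ρv²S·CD, rearranging gives CD = 2D/(ρv²S).
CD = 2 × 78.3 / (1.25 × 23² × 6.69) = 0.0354

CD = 0.0354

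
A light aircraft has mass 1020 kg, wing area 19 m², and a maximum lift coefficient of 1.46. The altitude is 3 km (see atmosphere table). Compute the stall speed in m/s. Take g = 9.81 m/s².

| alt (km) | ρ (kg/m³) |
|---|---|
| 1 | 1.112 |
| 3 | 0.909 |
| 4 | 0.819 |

V_stall = 28.2 m/s

At 3 km, from the table: ρ = 0.909 kg/m³.
Stall occurs when L = W at CL,max. W = mg = 1020 × 9.81 = 10010 N.
From L = ½ρV²S·CL,max = W: V_stall = √(2W/(ρSCL,max)) = √(2·10010/(0.909·19·1.46))
V_stall = √793.6 = 28.2 m/s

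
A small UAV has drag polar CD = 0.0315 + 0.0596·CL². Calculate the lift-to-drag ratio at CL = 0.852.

L/D = 11.4

CD = 0.0315 + 0.0596 × 0.852² = 0.07476
L/D = CL/CD = 0.852 / 0.07476 = 11.4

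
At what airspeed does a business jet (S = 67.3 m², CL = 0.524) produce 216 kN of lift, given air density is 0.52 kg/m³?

v = 153 m/s

L = ½ρv²S·CL ⇒ v = √(2L/(ρ·S·CL))
v = √(2 × 2.16×10^5 / (0.52 × 67.3 × 0.524)) = √23560 = 153 m/s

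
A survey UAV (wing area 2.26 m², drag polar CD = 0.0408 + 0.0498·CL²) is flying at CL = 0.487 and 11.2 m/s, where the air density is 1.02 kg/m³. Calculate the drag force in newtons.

D = 7.61 N

CD = 0.0408 + 0.0498 × 0.487² = 0.05261
D = ½ρv²S·CD = ½ × 1.02 × 11.2² × 2.26 × 0.05261 = 7.61 N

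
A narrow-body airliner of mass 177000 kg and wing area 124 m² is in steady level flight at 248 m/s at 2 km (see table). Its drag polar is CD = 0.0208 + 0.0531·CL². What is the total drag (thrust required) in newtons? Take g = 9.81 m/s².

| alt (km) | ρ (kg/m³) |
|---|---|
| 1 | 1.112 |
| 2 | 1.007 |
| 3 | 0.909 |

At 2 km, from the table: ρ = 1.007 kg/m³.
Level flight ⇒ L = W = m·g = 177000 × 9.81 = 1.7364×10^6 N.
Dynamic pressure q = 0.5 × 1.007 × 248² = 30970 Pa.
Required CL = L/(qS) = 1.7364×10^6/(30970·124) = 0.4522.
CD = 0.0208 + 0.0531 × 0.4522² = 0.03166.
D = q·S·CD = 30970 × 124 × 0.03166 = 1.216×10^5 N

D = 1.22×10^5 N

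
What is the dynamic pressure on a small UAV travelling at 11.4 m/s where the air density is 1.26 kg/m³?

q = 81.9 Pa

q = ½ρv² = ½ × 1.26 × 11.4² = 81.9 Pa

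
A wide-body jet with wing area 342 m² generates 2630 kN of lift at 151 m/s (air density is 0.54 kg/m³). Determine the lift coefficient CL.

CL = 1.25

From L = ½ρv²S·CL, rearranging gives CL = 2L/(ρv²S).
CL = 2 × 2.63×10^6 / (0.54 × 151² × 342) = 1.25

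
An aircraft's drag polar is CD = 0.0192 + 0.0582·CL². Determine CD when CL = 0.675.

CD = 0.0192 + 0.0582 × 0.675² = 0.0192 + 0.02652 = 0.0457

CD = 0.0457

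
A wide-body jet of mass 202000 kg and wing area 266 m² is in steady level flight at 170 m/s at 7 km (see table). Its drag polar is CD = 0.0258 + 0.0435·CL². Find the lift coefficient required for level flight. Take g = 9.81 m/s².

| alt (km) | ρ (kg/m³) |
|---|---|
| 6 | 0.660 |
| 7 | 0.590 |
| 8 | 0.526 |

CL = 0.874

At 7 km, from the table: ρ = 0.590 kg/m³.
Level flight ⇒ L = W = m·g = 202000 × 9.81 = 1.9816×10^6 N.
Dynamic pressure q = 0.5 × 0.59 × 170² = 8526 Pa.
CL = 2W/(ρv²S) = 2×1.9816×10^6/(0.59×170²×266) = 0.8738.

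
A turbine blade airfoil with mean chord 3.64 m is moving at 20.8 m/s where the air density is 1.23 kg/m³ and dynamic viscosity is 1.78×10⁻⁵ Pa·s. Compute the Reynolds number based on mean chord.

Re = ρ·v·c/μ = 1.23 × 20.8 × 3.64 / (1.78×10⁻⁵) = 5.23×10^6

Re = 5.23×10^6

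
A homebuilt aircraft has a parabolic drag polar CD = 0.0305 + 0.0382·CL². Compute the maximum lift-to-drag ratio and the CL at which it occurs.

For CD = CD0 + K·CL², (L/D)max occurs at CL* = √(CD0/K) and equals 1/(2√(K·CD0)).
(L/D)max = 1/(2√(0.0382 × 0.0305)) = 1/(2 × 0.03413) = 14.6
CL* = √(0.0305/0.0382) = 0.894

(L/D)max = 14.6, at CL = 0.894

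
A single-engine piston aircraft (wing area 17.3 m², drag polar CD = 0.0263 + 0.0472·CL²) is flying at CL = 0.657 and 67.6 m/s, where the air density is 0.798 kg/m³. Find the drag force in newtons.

CD = 0.0263 + 0.0472 × 0.657² = 0.04667
D = ½ρv²S·CD = ½ × 0.798 × 67.6² × 17.3 × 0.04667 = 1470 N

D = 1470 N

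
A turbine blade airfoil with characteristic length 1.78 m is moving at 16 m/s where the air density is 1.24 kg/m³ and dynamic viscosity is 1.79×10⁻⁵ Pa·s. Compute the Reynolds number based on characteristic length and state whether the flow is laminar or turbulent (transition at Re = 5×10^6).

Re = 1.97×10^6 (laminar)

Re = ρ·v·c/μ = 1.24 × 16 × 1.78 / (1.79×10⁻⁵) = 1.97×10^6
Since 1.97×10^6 < 5×10^6, the flow is laminar.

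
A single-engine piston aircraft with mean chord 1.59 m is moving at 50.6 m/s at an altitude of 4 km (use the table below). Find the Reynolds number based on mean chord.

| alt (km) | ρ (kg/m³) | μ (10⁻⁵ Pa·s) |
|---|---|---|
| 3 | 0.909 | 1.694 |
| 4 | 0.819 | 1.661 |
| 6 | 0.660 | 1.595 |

Re = 3.97×10^6

At 4 km, from the table: ρ = 0.819 kg/m³, μ = 1.661×10⁻⁵ Pa·s.
Re = ρ·v·c/μ = 0.819 × 50.6 × 1.59 / (1.661×10⁻⁵) = 3.97×10^6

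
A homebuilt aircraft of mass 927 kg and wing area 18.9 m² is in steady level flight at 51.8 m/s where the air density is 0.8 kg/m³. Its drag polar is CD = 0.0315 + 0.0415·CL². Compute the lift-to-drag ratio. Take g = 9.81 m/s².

L/D = 11.3

Level flight ⇒ L = W = m·g = 927 × 9.81 = 9093.9 N.
q = ½ρv² = ½ × 0.8 × 51.8² = 1073 Pa.
CL = W/(q·S) = 9093.9 / (1073 × 18.9) = 0.4483.
CD = 0.0315 + 0.0415 × 0.4483² = 0.03984.
L/D = CL/CD = 0.4483 / 0.03984 = 11.3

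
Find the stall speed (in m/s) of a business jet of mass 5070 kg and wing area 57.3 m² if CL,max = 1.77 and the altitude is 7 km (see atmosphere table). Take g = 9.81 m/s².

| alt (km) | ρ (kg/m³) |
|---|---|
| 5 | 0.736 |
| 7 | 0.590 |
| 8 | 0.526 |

V_stall = 40.8 m/s

At 7 km, from the table: ρ = 0.590 kg/m³.
Weight W = mg = 5070 × 9.81 = 49740 N.
V_stall = √(2W/(ρ·S·CL,max)) = √(2 × 49740 / (0.59 × 57.3 × 1.77))
V_stall = √1662 = 40.8 m/s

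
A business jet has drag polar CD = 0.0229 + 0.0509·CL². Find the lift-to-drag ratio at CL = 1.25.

L/D = 12.2

CD = 0.0229 + 0.0509 × 1.25² = 0.1024
L/D = CL/CD = 1.25 / 0.1024 = 12.2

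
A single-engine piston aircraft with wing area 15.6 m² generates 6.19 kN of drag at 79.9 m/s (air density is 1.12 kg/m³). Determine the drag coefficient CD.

CD = 0.111

From D = ½ρv²S·CD, rearranging gives CD = 2D/(ρv²S).
CD = 2 × 6190 / (1.12 × 79.9² × 15.6) = 0.111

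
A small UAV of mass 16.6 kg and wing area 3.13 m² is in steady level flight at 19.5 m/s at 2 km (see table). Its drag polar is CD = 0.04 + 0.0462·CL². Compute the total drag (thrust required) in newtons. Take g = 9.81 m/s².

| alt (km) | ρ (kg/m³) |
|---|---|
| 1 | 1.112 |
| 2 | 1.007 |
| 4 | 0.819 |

At 2 km, from the table: ρ = 1.007 kg/m³.
Weight W = mg = 16.6 × 9.81 = 162.85 N; in level flight L = W.
Dynamic pressure q = 0.5 × 1.007 × 19.5² = 191.5 Pa.
CL = W/(q·S) = 162.85 / (191.5 × 3.13) = 0.2717.
CD = 0.04 + 0.0462 × 0.2717² = 0.04341.
D = q·S·CD = 191.5 × 3.13 × 0.04341 = 26.01 N

D = 26 N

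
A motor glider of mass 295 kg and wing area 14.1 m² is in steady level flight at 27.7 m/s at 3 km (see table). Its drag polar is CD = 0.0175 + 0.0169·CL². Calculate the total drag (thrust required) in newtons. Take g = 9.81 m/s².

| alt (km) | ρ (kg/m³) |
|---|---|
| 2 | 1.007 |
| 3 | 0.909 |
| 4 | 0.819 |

At 3 km, from the table: ρ = 0.909 kg/m³.
Level flight ⇒ L = W = m·g = 295 × 9.81 = 2894 N.
Dynamic pressure q = 0.5 × 0.909 × 27.7² = 348.7 Pa.
CL = 2W/(ρv²S) = 2×2894/(0.909×27.7²×14.1) = 0.5885.
CD = 0.0175 + 0.0169 × 0.5885² = 0.02335.
D = q·S·CD = 348.7 × 14.1 × 0.02335 = 114.8 N

D = 115 N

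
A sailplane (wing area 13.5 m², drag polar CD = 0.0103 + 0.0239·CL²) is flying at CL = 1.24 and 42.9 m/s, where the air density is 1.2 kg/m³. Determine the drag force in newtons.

D = 701 N

CD = 0.0103 + 0.0239 × 1.24² = 0.04705
D = ½ρv²S·CD = ½ × 1.2 × 42.9² × 13.5 × 0.04705 = 701 N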